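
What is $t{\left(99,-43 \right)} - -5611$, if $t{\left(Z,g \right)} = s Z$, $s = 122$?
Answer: $17689$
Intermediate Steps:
$t{\left(Z,g \right)} = 122 Z$
$t{\left(99,-43 \right)} - -5611 = 122 \cdot 99 - -5611 = 12078 + 5611 = 17689$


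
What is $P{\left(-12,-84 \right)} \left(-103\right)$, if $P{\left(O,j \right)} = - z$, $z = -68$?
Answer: $-7004$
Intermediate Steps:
$P{\left(O,j \right)} = 68$ ($P{\left(O,j \right)} = \left(-1\right) \left(-68\right) = 68$)
$P{\left(-12,-84 \right)} \left(-103\right) = 68 \left(-103\right) = -7004$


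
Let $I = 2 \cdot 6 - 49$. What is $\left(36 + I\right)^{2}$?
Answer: $1$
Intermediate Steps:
$I = -37$ ($I = 12 - 49 = -37$)
$\left(36 + I\right)^{2} = \left(36 - 37\right)^{2} = \left(-1\right)^{2} = 1$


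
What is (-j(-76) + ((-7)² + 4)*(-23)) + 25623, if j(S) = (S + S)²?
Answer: 1300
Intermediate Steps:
j(S) = 4*S² (j(S) = (2*S)² = 4*S²)
(-j(-76) + ((-7)² + 4)*(-23)) + 25623 = (-4*(-76)² + ((-7)² + 4)*(-23)) + 25623 = (-4*5776 + (49 + 4)*(-23)) + 25623 = (-1*23104 + 53*(-23)) + 25623 = (-23104 - 1219) + 25623 = -24323 + 25623 = 1300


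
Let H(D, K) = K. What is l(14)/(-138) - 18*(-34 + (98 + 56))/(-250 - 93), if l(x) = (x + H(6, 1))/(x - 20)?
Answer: 597875/94668 ≈ 6.3155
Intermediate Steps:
l(x) = (1 + x)/(-20 + x) (l(x) = (x + 1)/(x - 20) = (1 + x)/(-20 + x))
l(14)/(-138) - 18*(-34 + (98 + 56))/(-250 - 93) = ((1 + 14)/(-20 + 14))/(-138) - 18*(-34 + (98 + 56))/(-250 - 93) = (15/(-6))*(-1/138) - 18/((-343/(-34 + 154))) = -1/6*15*(-1/138) - 18/((-343/120)) = -5/2*(-1/138) - 18/((-343*1/120)) = 5/276 - 18/(-343/120) = 5/276 - 18*(-120/343) = 5/276 + 2160/343 = 597875/94668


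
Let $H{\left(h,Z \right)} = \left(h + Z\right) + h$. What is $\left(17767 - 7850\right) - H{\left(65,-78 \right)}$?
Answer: $9865$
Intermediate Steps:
$H{\left(h,Z \right)} = Z + 2 h$ ($H{\left(h,Z \right)} = \left(Z + h\right) + h = Z + 2 h$)
$\left(17767 - 7850\right) - H{\left(65,-78 \right)} = \left(17767 - 7850\right) - \left(-78 + 2 \cdot 65\right) = 9917 - \left(-78 + 130\right) = 9917 - 52 = 9865$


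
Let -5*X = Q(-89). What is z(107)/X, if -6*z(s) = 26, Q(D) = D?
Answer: -65/267 ≈ -0.24345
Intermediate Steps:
z(s) = -13/3 (z(s) = -⅙*26 = -13/3)
X = 89/5 (X = -⅕*(-89) = 89/5 ≈ 17.800)
z(107)/X = -13/(3*89/5) = -13/3*5/89 = -65/267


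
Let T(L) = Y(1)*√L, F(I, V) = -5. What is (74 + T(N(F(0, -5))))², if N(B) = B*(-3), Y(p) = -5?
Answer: 5851 - 740*√15 ≈ 2985.0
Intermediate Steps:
N(B) = -3*B
T(L) = -5*√L
(74 + T(N(F(0, -5))))² = (74 - 5*√15)²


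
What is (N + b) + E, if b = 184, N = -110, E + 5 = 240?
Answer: 309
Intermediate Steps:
E = 235 (E = -5 + 240 = 235)
(N + b) + E = (-110 + 184) + 235 = 74 + 235 = 309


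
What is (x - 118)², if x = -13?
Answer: 17161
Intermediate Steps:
(x - 118)² = (-13 - 118)² = (-131)² = 17161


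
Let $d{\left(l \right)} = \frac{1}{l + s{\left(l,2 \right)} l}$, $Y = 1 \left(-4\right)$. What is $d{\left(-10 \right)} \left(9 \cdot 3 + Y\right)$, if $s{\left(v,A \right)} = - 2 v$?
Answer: $- \frac{23}{210} \approx -0.10952$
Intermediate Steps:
$Y = -4$
$d{\left(l \right)} = \frac{1}{l - 2 l^{2}}$ ($d{\left(l \right)} = \frac{1}{l + - 2 l l} = \frac{1}{l - 2 l^{2}}$)
$d{\left(-10 \right)} \left(9 \cdot 3 + Y\right) = - \frac{1}{\left(-10\right) \left(-1 + 2 \left(-10\right)\right)} \left(9 \cdot 3 - 4\right) = \left(-1\right) \left(- \frac{1}{10}\right) \frac{1}{-1 - 20} \left(27 - 4\right) = \left(-1\right) \left(- \frac{1}{10}\right) \frac{1}{-21} \cdot 23 = \left(-1\right) \left(- \frac{1}{10}\right) \left(- \frac{1}{21}\right) 23 = \left(- \frac{1}{210}\right) 23 = - \frac{23}{210}$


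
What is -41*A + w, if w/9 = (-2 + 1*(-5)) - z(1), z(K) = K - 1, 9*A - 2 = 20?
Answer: -1469/9 ≈ -163.22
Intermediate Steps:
A = 22/9 (A = 2/9 + (⅑)*20 = 2/9 + 20/9 = 22/9 ≈ 2.4444)
z(K) = -1 + K
w = -63 (w = 9*((-2 + 1*(-5)) - (-1 + 1)) = 9*((-2 - 5) - 1*0) = 9*(-7 + 0) = 9*(-7) = -63)
-41*A + w = -41*22/9 - 63 = -902/9 - 63 = -1469/9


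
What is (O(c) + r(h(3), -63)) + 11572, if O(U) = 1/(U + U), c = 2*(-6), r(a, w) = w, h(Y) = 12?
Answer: 276215/24 ≈ 11509.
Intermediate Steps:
c = -12
O(U) = 1/(2*U)
(O(c) + r(h(3), -63)) + 11572 = ((½)/(-12) - 63) + 11572 = ((½)*(-1/12) - 63) + 11572 = (-1/24 - 63) + 11572 = -1513/24 + 11572 = 276215/24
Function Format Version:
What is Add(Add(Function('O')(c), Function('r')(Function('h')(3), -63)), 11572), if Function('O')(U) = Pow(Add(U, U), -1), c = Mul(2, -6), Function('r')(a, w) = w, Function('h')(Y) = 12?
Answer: Rational(276215, 24) ≈ 11509.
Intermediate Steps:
c = -12
Function('O')(U) = Mul(Rational(1, 2), Pow(U, -1)) (Function('O')(U) = Pow(Mul(2, U), -1) = Mul(Rational(1, 2), Pow(U, -1)))
Add(Add(Function('O')(c), Function('r')(Function('h')(3), -63)), 11572) = Add(Add(Mul(Rational(1, 2), Pow(-12, -1)), -63), 11572) = Add(Add(Mul(Rational(1, 2), Rational(-1, 12)), -63), 11572) = Add(Add(Rational(-1, 24), -63), 11572) = Add(Rational(-1513, 24), 11572) = Rational(276215, 24)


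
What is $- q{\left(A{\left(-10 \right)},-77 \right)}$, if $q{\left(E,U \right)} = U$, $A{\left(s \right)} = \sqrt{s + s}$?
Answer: $77$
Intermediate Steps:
$A{\left(s \right)} = \sqrt{2} \sqrt{s}$ ($A{\left(s \right)} = \sqrt{2 s} = \sqrt{2} \sqrt{s}$)
$- q{\left(A{\left(-10 \right)},-77 \right)} = \left(-1\right) \left(-77\right) = 77$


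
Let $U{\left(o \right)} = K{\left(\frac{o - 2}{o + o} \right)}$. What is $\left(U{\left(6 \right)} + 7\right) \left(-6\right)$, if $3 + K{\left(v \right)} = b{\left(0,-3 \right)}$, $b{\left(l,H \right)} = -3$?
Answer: $-6$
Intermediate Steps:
$K{\left(v \right)} = -6$ ($K{\left(v \right)} = -3 - 3 = -6$)
$U{\left(o \right)} = -6$
$\left(U{\left(6 \right)} + 7\right) \left(-6\right) = \left(-6 + 7\right) \left(-6\right) = 1 \left(-6\right) = -6$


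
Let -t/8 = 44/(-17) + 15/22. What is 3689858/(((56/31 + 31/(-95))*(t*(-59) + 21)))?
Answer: -2032060148470/716362419 ≈ -2836.6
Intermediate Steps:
t = 2852/187 (t = -8*(44/(-17) + 15/22) = -8*(44*(-1/17) + 15*(1/22)) = -8*(-44/17 + 15/22) = -8*(-713/374) = 2852/187 ≈ 15.251)
3689858/(((56/31 + 31/(-95))*(t*(-59) + 21))) = 3689858/(((56/31 + 31/(-95))*((2852/187)*(-59) + 21))) = 3689858/(((56*(1/31) + 31*(-1/95))*(-168268/187 + 21))) = 3689858/(((56/31 - 31/95)*(-164341/187))) = 3689858/(((4359/2945)*(-164341/187))) = 3689858/(-716362419/550715) = 3689858*(-550715/716362419) = -2032060148470/716362419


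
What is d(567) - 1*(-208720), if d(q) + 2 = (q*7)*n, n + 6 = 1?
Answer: 188873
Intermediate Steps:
n = -5 (n = -6 + 1 = -5)
d(q) = -2 - 35*q (d(q) = -2 + (q*7)*(-5) = -2 + (7*q)*(-5) = -2 - 35*q)
d(567) - 1*(-208720) = (-2 - 35*567) - 1*(-208720) = (-2 - 19845) + 208720 = -19847 + 208720 = 188873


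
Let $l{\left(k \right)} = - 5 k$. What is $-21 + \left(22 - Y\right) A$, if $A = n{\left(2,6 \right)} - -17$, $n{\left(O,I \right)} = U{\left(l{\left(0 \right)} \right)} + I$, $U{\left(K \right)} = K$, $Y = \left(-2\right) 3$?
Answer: $623$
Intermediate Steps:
$Y = -6$
$n{\left(O,I \right)} = I$ ($n{\left(O,I \right)} = \left(-5\right) 0 + I = 0 + I = I$)
$A = 23$ ($A = 6 - -17 = 6 + 17 = 23$)
$-21 + \left(22 - Y\right) A = -21 + \left(22 - -6\right) 23 = -21 + \left(22 + 6\right) 23 = -21 + 28 \cdot 23 = -21 + 644 = 623$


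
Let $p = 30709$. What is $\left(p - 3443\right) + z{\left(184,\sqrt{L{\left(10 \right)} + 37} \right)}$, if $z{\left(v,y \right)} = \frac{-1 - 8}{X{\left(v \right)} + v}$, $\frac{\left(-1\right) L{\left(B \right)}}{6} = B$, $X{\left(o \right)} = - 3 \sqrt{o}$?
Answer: $\frac{4771541}{175} - \frac{27 \sqrt{46}}{16100} \approx 27266.0$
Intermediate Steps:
$L{\left(B \right)} = - 6 B$
$z{\left(v,y \right)} = - \frac{9}{v - 3 \sqrt{v}}$ ($z{\left(v,y \right)} = \frac{-1 - 8}{- 3 \sqrt{v} + v} = - \frac{9}{v - 3 \sqrt{v}}$)
$\left(p - 3443\right) + z{\left(184,\sqrt{L{\left(10 \right)} + 37} \right)} = \left(30709 - 3443\right) + \frac{9}{\left(-1\right) 184 + 3 \sqrt{184}} = 27266 + \frac{9}{-184 + 3 \cdot 2 \sqrt{46}} = 27266 + \frac{9}{-184 + 6 \sqrt{46}}$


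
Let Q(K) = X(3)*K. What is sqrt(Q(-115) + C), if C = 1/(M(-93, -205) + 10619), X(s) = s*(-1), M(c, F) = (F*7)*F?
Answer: sqrt(3561143027246)/101598 ≈ 18.574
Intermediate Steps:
M(c, F) = 7*F**2 (M(c, F) = (7*F)*F = 7*F**2)
X(s) = -s
Q(K) = -3*K (Q(K) = (-1*3)*K = -3*K)
C = 1/304794 (C = 1/(7*(-205)**2 + 10619) = 1/(7*42025 + 10619) = 1/(294175 + 10619) = 1/304794 ≈ 3.2809e-6)
sqrt(Q(-115) + C) = sqrt(-3*(-115) + 1/304794) = sqrt(345 + 1/304794) = sqrt(105153931/304794) = sqrt(3561143027246)/101598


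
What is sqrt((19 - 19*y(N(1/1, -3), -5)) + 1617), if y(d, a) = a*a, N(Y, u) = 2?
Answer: 3*sqrt(129) ≈ 34.073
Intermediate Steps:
y(d, a) = a**2
sqrt((19 - 19*y(N(1/1, -3), -5)) + 1617) = sqrt((19 - 19*(-5)**2) + 1617) = sqrt((19 - 19*25) + 1617) = sqrt((19 - 475) + 1617) = sqrt(-456 + 1617) = sqrt(1161) = 3*sqrt(129)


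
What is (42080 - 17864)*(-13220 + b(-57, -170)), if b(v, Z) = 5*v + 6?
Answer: -326891784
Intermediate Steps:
b(v, Z) = 6 + 5*v
(42080 - 17864)*(-13220 + b(-57, -170)) = (42080 - 17864)*(-13220 + (6 + 5*(-57))) = 24216*(-13220 + (6 - 285)) = 24216*(-13220 - 279) = 24216*(-13499) = -326891784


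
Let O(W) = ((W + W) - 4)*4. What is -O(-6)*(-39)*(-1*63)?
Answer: 157248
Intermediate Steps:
O(W) = -16 + 8*W (O(W) = (2*W - 4)*4 = (-4 + 2*W)*4 = -16 + 8*W)
-O(-6)*(-39)*(-1*63) = -(-16 + 8*(-6))*(-39)*(-1*63) = -(-16 - 48)*(-39)*(-63) = -(-64*(-39))*(-63) = -2496*(-63) = -1*(-157248) = 157248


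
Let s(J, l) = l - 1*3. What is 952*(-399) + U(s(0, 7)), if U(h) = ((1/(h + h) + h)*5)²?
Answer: -24283047/64 ≈ -3.7942e+5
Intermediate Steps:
s(J, l) = -3 + l (s(J, l) = l - 3 = -3 + l)
U(h) = (5*h + 5/(2*h))² (U(h) = ((1/(2*h) + h)*5)² = ((h + 1/(2*h))*5)² = (5*h + 5/(2*h))²)
952*(-399) + U(s(0, 7)) = 952*(-399) + 25*(1 + 2*(-3 + 7)²)²/(4*(-3 + 7)²) = -379848 + (25/4)*(1 + 2*4²)²/4² = -379848 + (25/4)*(1/16)*(1 + 2*16)² = -379848 + (25/4)*(1/16)*(1 + 32)² = -379848 + (25/4)*(1/16)*33² = -379848 + (25/4)*(1/16)*1089 = -379848 + 27225/64 = -24283047/64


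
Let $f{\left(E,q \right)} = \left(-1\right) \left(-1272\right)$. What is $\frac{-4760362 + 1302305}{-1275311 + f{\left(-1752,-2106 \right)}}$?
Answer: $\frac{3458057}{1274039} \approx 2.7142$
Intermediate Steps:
$f{\left(E,q \right)} = 1272$
$\frac{-4760362 + 1302305}{-1275311 + f{\left(-1752,-2106 \right)}} = \frac{-4760362 + 1302305}{-1275311 + 1272} = - \frac{3458057}{-1274039} = \left(-3458057\right) \left(- \frac{1}{1274039}\right) = \frac{3458057}{1274039}$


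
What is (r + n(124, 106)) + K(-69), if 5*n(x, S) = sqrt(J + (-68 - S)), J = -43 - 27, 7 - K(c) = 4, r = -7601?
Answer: -7598 + 2*I*sqrt(61)/5 ≈ -7598.0 + 3.1241*I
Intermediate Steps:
K(c) = 3 (K(c) = 7 - 1*4 = 7 - 4 = 3)
J = -70
n(x, S) = sqrt(-138 - S)/5 (n(x, S) = sqrt(-70 + (-68 - S))/5 = sqrt(-138 - S)/5)
(r + n(124, 106)) + K(-69) = (-7601 + sqrt(-138 - 1*106)/5) + 3 = (-7601 + sqrt(-138 - 106)/5) + 3 = (-7601 + sqrt(-244)/5) + 3 = (-7601 + (2*I*sqrt(61))/5) + 3 = (-7601 + 2*I*sqrt(61)/5) + 3 = -7598 + 2*I*sqrt(61)/5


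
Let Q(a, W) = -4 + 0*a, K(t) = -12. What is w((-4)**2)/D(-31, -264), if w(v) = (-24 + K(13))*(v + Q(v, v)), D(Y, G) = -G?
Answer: -18/11 ≈ -1.6364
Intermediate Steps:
Q(a, W) = -4 (Q(a, W) = -4 + 0 = -4)
w(v) = 144 - 36*v (w(v) = (-24 - 12)*(v - 4) = -36*(-4 + v) = 144 - 36*v)
w((-4)**2)/D(-31, -264) = (144 - 36*(-4)**2)/((-1*(-264))) = (144 - 36*16)/264 = (144 - 576)*(1/264) = -432*1/264 = -18/11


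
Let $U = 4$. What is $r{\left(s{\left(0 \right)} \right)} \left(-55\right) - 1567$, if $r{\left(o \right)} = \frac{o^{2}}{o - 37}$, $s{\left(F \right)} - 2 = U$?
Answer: $- \frac{46597}{31} \approx -1503.1$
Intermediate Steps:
$s{\left(F \right)} = 6$ ($s{\left(F \right)} = 2 + 4 = 6$)
$r{\left(o \right)} = \frac{o^{2}}{-37 + o}$
$r{\left(s{\left(0 \right)} \right)} \left(-55\right) - 1567 = \frac{6^{2}}{-37 + 6} \left(-55\right) - 1567 = \frac{36}{-31} \left(-55\right) - 1567 = 36 \left(- \frac{1}{31}\right) \left(-55\right) - 1567 = \left(- \frac{36}{31}\right) \left(-55\right) - 1567 = \frac{1980}{31} - 1567 = - \frac{46597}{31}$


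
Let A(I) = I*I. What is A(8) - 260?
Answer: -196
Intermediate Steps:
A(I) = I**2
A(8) - 260 = 8**2 - 260 = 64 - 260 = -196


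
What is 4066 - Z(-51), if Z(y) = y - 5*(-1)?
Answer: 4112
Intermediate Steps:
Z(y) = 5 + y (Z(y) = y + 5 = 5 + y)
4066 - Z(-51) = 4066 - (5 - 51) = 4066 - 1*(-46) = 4066 + 46 = 4112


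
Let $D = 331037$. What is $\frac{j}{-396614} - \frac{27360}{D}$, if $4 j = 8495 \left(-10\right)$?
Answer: $- \frac{402206395}{13820411444} \approx -0.029102$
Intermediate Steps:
$j = - \frac{42475}{2}$ ($j = \frac{8495 \left(-10\right)}{4} = \frac{1}{4} \left(-84950\right) = - \frac{42475}{2} \approx -21238.0$)
$\frac{j}{-396614} - \frac{27360}{D} = - \frac{42475}{2 \left(-396614\right)} - \frac{27360}{331037} = \left(- \frac{42475}{2}\right) \left(- \frac{1}{396614}\right) - \frac{1440}{17423} = \frac{42475}{793228} - \frac{1440}{17423} = - \frac{402206395}{13820411444}$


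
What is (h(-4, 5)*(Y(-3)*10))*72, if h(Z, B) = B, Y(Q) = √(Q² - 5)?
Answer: 7200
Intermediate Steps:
Y(Q) = √(-5 + Q²)
(h(-4, 5)*(Y(-3)*10))*72 = (5*(√(-5 + (-3)²)*10))*72 = (5*(√(-5 + 9)*10))*72 = (5*(√4*10))*72 = (5*(2*10))*72 = (5*20)*72 = 100*72 = 7200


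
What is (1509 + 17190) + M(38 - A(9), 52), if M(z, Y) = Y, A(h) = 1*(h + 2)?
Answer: 18751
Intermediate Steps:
A(h) = 2 + h (A(h) = 1*(2 + h) = 2 + h)
(1509 + 17190) + M(38 - A(9), 52) = (1509 + 17190) + 52 = 18699 + 52 = 18751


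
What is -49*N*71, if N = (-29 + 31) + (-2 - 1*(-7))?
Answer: -24353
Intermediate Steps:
N = 7 (N = 2 + (-2 + 7) = 2 + 5 = 7)
-49*N*71 = -49*7*71 = -343*71 = -24353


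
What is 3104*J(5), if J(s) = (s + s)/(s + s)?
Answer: 3104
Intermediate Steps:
J(s) = 1 (J(s) = (2*s)/((2*s)) = (2*s)*(1/(2*s)) = 1)
3104*J(5) = 3104*1 = 3104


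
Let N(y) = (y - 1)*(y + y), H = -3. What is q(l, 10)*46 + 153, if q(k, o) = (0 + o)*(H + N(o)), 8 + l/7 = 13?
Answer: 81573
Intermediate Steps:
l = 35 (l = -56 + 7*13 = -56 + 91 = 35)
N(y) = 2*y*(-1 + y) (N(y) = (-1 + y)*(2*y) = 2*y*(-1 + y))
q(k, o) = o*(-3 + 2*o*(-1 + o)) (q(k, o) = (0 + o)*(-3 + 2*o*(-1 + o)) = o*(-3 + 2*o*(-1 + o)))
q(l, 10)*46 + 153 = (10*(-3 + 2*10*(-1 + 10)))*46 + 153 = (10*(-3 + 2*10*9))*46 + 153 = (10*(-3 + 180))*46 + 153 = (10*177)*46 + 153 = 1770*46 + 153 = 81420 + 153 = 81573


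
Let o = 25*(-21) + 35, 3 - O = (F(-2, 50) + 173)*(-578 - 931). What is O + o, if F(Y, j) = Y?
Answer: 257552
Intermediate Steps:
O = 258042 (O = 3 - (-2 + 173)*(-578 - 931) = 3 - 171*(-1509) = 3 - 1*(-258039) = 3 + 258039 = 258042)
o = -490 (o = -525 + 35 = -490)
O + o = 258042 - 490 = 257552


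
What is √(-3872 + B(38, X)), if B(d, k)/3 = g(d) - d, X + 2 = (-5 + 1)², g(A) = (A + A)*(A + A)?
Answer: √13342 ≈ 115.51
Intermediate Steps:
g(A) = 4*A² (g(A) = (2*A)*(2*A) = 4*A²)
X = 14 (X = -2 + (-5 + 1)² = -2 + (-4)² = -2 + 16 = 14)
B(d, k) = -3*d + 12*d² (B(d, k) = 3*(4*d² - d) = 3*(-d + 4*d²) = -3*d + 12*d²)
√(-3872 + B(38, X)) = √(-3872 + 3*38*(-1 + 4*38)) = √(-3872 + 3*38*(-1 + 152)) = √(-3872 + 3*38*151) = √(-3872 + 17214) = √13342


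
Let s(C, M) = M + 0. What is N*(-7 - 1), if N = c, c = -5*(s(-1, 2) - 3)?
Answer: -40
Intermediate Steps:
s(C, M) = M
c = 5 (c = -5*(2 - 3) = -5*(-1) = 5)
N = 5
N*(-7 - 1) = 5*(-7 - 1) = 5*(-8) = -40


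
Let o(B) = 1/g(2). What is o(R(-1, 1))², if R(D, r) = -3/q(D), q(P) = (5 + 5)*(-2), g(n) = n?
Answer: ¼ ≈ 0.25000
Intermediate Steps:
q(P) = -20 (q(P) = 10*(-2) = -20)
R(D, r) = 3/20 (R(D, r) = -3/(-20) = -3*(-1/20) = 3/20)
o(B) = ½ (o(B) = 1/2 = ½)
o(R(-1, 1))² = (½)² = ¼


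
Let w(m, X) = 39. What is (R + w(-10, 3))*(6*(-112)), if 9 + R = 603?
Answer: -425376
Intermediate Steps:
R = 594 (R = -9 + 603 = 594)
(R + w(-10, 3))*(6*(-112)) = (594 + 39)*(6*(-112)) = 633*(-672) = -425376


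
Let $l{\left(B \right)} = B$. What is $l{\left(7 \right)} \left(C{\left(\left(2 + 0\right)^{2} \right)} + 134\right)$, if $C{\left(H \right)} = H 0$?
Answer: $938$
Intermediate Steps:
$C{\left(H \right)} = 0$
$l{\left(7 \right)} \left(C{\left(\left(2 + 0\right)^{2} \right)} + 134\right) = 7 \left(0 + 134\right) = 7 \cdot 134 = 938$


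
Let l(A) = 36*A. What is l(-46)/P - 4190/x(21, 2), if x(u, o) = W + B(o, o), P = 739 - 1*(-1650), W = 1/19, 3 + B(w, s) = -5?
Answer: 189938234/360739 ≈ 526.53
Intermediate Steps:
B(w, s) = -8 (B(w, s) = -3 - 5 = -8)
W = 1/19 ≈ 0.052632
P = 2389 (P = 739 + 1650 = 2389)
x(u, o) = -151/19 (x(u, o) = 1/19 - 8 = -151/19)
l(-46)/P - 4190/x(21, 2) = (36*(-46))/2389 - 4190/(-151/19) = -1656*1/2389 - 4190*(-19/151) = -1656/2389 + 79610/151 = 189938234/360739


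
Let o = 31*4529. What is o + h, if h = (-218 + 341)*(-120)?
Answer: 125639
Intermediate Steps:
h = -14760 (h = 123*(-120) = -14760)
o = 140399
o + h = 140399 - 14760 = 125639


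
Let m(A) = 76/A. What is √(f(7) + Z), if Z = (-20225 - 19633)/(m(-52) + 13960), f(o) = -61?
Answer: 5*I*√190715511/8641 ≈ 7.991*I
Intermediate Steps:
Z = -24674/8641 (Z = (-20225 - 19633)/(76/(-52) + 13960) = -39858/(76*(-1/52) + 13960) = -39858/(-19/13 + 13960) = -39858/181461/13 = -39858*13/181461 = -24674/8641 ≈ -2.8555)
√(f(7) + Z) = √(-61 - 24674/8641) = √(-551775/8641) = 5*I*√190715511/8641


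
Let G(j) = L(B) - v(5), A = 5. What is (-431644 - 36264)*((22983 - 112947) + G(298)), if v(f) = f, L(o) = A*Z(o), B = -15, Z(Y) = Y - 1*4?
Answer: 42141666112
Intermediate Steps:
Z(Y) = -4 + Y (Z(Y) = Y - 4 = -4 + Y)
L(o) = -20 + 5*o (L(o) = 5*(-4 + o) = -20 + 5*o)
G(j) = -100 (G(j) = (-20 + 5*(-15)) - 1*5 = (-20 - 75) - 5 = -95 - 5 = -100)
(-431644 - 36264)*((22983 - 112947) + G(298)) = (-431644 - 36264)*((22983 - 112947) - 100) = -467908*(-89964 - 100) = -467908*(-90064) = 42141666112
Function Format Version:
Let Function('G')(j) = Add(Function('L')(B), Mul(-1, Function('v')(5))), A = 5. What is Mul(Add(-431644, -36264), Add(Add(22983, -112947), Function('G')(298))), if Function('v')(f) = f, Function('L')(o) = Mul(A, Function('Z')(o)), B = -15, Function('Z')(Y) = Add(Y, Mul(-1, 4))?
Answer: 42141666112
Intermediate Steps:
Function('Z')(Y) = Add(-4, Y) (Function('Z')(Y) = Add(Y, -4) = Add(-4, Y))
Function('L')(o) = Add(-20, Mul(5, o)) (Function('L')(o) = Mul(5, Add(-4, o)) = Add(-20, Mul(5, o)))
Function('G')(j) = -100 (Function('G')(j) = Add(Add(-20, Mul(5, -15)), Mul(-1, 5)) = Add(Add(-20, -75), -5) = Add(-95, -5) = -100)
Mul(Add(-431644, -36264), Add(Add(22983, -112947), Function('G')(298))) = Mul(Add(-431644, -36264), Add(Add(22983, -112947), -100)) = Mul(-467908, Add(-89964, -100)) = Mul(-467908, -90064) = 42141666112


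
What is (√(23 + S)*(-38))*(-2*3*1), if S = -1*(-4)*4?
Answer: 228*√39 ≈ 1423.9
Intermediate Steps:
S = 16 (S = 4*4 = 16)
(√(23 + S)*(-38))*(-2*3*1) = (√(23 + 16)*(-38))*(-2*3*1) = (√39*(-38))*(-6*1) = -38*√39*(-6) = 228*√39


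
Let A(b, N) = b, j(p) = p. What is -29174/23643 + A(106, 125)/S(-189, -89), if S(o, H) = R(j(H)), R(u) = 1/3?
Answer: 7489300/23643 ≈ 316.77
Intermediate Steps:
R(u) = 1/3
S(o, H) = 1/3
-29174/23643 + A(106, 125)/S(-189, -89) = -29174/23643 + 106/(1/3) = -29174*1/23643 + 106*3 = -29174/23643 + 318 = 7489300/23643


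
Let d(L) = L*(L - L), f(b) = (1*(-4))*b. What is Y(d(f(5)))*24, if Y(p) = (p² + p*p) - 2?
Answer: -48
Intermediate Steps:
f(b) = -4*b
d(L) = 0 (d(L) = L*0 = 0)
Y(p) = -2 + 2*p² (Y(p) = (p² + p²) - 2 = 2*p² - 2 = -2 + 2*p²)
Y(d(f(5)))*24 = (-2 + 2*0²)*24 = (-2 + 2*0)*24 = (-2 + 0)*24 = -2*24 = -48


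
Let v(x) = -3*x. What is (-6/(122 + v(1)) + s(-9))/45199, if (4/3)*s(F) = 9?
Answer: 3189/21514724 ≈ 0.00014822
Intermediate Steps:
s(F) = 27/4 (s(F) = (3/4)*9 = 27/4)
(-6/(122 + v(1)) + s(-9))/45199 = (-6/(122 - 3*1) + 27/4)/45199 = (-6/(122 - 3) + 27/4)*(1/45199) = (-6/119 + 27/4)*(1/45199) = (3189/476)*(1/45199) = 3189/21514724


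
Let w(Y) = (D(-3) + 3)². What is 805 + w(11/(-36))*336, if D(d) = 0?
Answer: 3829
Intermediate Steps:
w(Y) = 9 (w(Y) = (0 + 3)² = 3² = 9)
805 + w(11/(-36))*336 = 805 + 9*336 = 805 + 3024 = 3829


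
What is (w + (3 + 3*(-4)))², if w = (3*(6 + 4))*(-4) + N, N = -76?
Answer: 42025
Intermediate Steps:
w = -196 (w = (3*(6 + 4))*(-4) - 76 = (3*10)*(-4) - 76 = 30*(-4) - 76 = -120 - 76 = -196)
(w + (3 + 3*(-4)))² = (-196 + (3 + 3*(-4)))² = (-196 + (3 - 12))² = (-196 - 9)² = (-205)² = 42025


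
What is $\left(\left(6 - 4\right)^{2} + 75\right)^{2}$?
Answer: $6241$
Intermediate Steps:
$\left(\left(6 - 4\right)^{2} + 75\right)^{2} = \left(2^{2} + 75\right)^{2} = \left(4 + 75\right)^{2} = 79^{2} = 6241$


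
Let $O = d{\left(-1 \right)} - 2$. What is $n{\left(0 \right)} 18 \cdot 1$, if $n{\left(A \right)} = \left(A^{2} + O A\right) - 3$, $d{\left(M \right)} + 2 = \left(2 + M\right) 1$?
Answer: $-54$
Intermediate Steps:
$d{\left(M \right)} = M$ ($d{\left(M \right)} = -2 + \left(2 + M\right) 1 = -2 + \left(2 + M\right) = M$)
$O = -3$ ($O = -1 - 2 = -3$)
$n{\left(A \right)} = -3 + A^{2} - 3 A$ ($n{\left(A \right)} = \left(A^{2} - 3 A\right) - 3 = -3 + A^{2} - 3 A$)
$n{\left(0 \right)} 18 \cdot 1 = \left(-3 + 0^{2} - 0\right) 18 \cdot 1 = \left(-3 + 0 + 0\right) 18 \cdot 1 = \left(-3\right) 18 \cdot 1 = \left(-54\right) 1 = -54$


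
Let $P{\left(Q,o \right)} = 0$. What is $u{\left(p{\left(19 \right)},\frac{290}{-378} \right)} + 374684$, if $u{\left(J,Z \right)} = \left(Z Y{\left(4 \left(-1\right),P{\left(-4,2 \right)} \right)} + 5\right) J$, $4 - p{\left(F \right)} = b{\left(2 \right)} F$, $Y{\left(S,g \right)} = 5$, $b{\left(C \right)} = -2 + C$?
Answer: $\frac{70816156}{189} \approx 3.7469 \cdot 10^{5}$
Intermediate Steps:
$p{\left(F \right)} = 4$ ($p{\left(F \right)} = 4 - \left(-2 + 2\right) F = 4 - 0 F = 4 - 0 = 4 + 0 = 4$)
$u{\left(J,Z \right)} = J \left(5 + 5 Z\right)$ ($u{\left(J,Z \right)} = \left(Z 5 + 5\right) J = \left(5 Z + 5\right) J = \left(5 + 5 Z\right) J = J \left(5 + 5 Z\right)$)
$u{\left(p{\left(19 \right)},\frac{290}{-378} \right)} + 374684 = 5 \cdot 4 \left(1 + \frac{290}{-378}\right) + 374684 = 5 \cdot 4 \left(1 + 290 \left(- \frac{1}{378}\right)\right) + 374684 = 5 \cdot 4 \left(1 - \frac{145}{189}\right) + 374684 = 5 \cdot 4 \cdot \frac{44}{189} + 374684 = \frac{880}{189} + 374684 = \frac{70816156}{189}$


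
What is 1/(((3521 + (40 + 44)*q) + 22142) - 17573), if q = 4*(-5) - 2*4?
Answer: 1/5738 ≈ 0.00017428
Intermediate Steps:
q = -28 (q = -20 - 8 = -28)
1/(((3521 + (40 + 44)*q) + 22142) - 17573) = 1/(((3521 + (40 + 44)*(-28)) + 22142) - 17573) = 1/(((3521 + 84*(-28)) + 22142) - 17573) = 1/(((3521 - 2352) + 22142) - 17573) = 1/((1169 + 22142) - 17573) = 1/(23311 - 17573) = 1/5738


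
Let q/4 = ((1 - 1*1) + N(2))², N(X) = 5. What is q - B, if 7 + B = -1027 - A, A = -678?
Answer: 456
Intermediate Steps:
B = -356 (B = -7 + (-1027 - 1*(-678)) = -7 + (-1027 + 678) = -7 - 349 = -356)
q = 100 (q = 4*((1 - 1*1) + 5)² = 4*((1 - 1) + 5)² = 4*(0 + 5)² = 4*5² = 4*25 = 100)
q - B = 100 - 1*(-356) = 100 + 356 = 456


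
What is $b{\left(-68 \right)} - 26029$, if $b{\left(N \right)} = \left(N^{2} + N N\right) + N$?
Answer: $-16849$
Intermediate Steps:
$b{\left(N \right)} = N + 2 N^{2}$ ($b{\left(N \right)} = \left(N^{2} + N^{2}\right) + N = 2 N^{2} + N = N + 2 N^{2}$)
$b{\left(-68 \right)} - 26029 = - 68 \left(1 + 2 \left(-68\right)\right) - 26029 = - 68 \left(1 - 136\right) - 26029 = \left(-68\right) \left(-135\right) - 26029 = 9180 - 26029 = -16849$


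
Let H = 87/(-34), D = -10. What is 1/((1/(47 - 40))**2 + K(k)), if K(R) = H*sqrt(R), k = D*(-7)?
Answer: -28322/636060337 - 3551079*sqrt(70)/636060337 ≈ -0.046755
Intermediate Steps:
H = -87/34 (H = 87*(-1/34) = -87/34 ≈ -2.5588)
k = 70 (k = -10*(-7) = 70)
K(R) = -87*sqrt(R)/34
1/((1/(47 - 40))**2 + K(k)) = 1/((1/(47 - 40))**2 - 87*sqrt(70)/34) = 1/((1/7)**2 - 87*sqrt(70)/34) = 1/(1/49 - 87*sqrt(70)/34)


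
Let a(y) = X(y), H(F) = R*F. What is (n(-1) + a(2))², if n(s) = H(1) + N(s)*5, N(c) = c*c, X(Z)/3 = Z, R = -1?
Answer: 100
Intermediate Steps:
X(Z) = 3*Z
H(F) = -F
N(c) = c²
a(y) = 3*y
n(s) = -1 + 5*s² (n(s) = -1*1 + s²*5 = -1 + 5*s²)
(n(-1) + a(2))² = ((-1 + 5*(-1)²) + 3*2)² = ((-1 + 5*1) + 6)² = ((-1 + 5) + 6)² = (4 + 6)² = 10² = 100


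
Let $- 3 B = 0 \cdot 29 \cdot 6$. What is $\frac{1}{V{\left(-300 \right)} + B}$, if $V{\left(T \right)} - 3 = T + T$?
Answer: $- \frac{1}{597} \approx -0.001675$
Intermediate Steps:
$V{\left(T \right)} = 3 + 2 T$ ($V{\left(T \right)} = 3 + \left(T + T\right) = 3 + 2 T$)
$B = 0$ ($B = - \frac{0 \cdot 29 \cdot 6}{3} = - \frac{0 \cdot 6}{3} = \left(- \frac{1}{3}\right) 0 = 0$)
$\frac{1}{V{\left(-300 \right)} + B} = \frac{1}{\left(3 + 2 \left(-300\right)\right) + 0} = \frac{1}{\left(3 - 600\right) + 0} = \frac{1}{-597 + 0} = \frac{1}{-597} = - \frac{1}{597}$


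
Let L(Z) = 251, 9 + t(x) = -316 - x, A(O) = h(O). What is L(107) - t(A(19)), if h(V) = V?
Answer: 595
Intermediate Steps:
A(O) = O
t(x) = -325 - x (t(x) = -9 + (-316 - x) = -325 - x)
L(107) - t(A(19)) = 251 - (-325 - 1*19) = 251 - (-325 - 19) = 251 - 1*(-344) = 251 + 344 = 595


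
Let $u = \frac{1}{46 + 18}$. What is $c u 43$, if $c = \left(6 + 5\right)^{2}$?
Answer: $\frac{5203}{64} \approx 81.297$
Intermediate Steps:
$c = 121$ ($c = 11^{2} = 121$)
$u = \frac{1}{64} \approx 0.015625$
$c u 43 = 121 \cdot \frac{1}{64} \cdot 43 = \frac{121}{64} \cdot 43 = \frac{5203}{64}$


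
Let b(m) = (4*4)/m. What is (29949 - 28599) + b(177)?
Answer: 238966/177 ≈ 1350.1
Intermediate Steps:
b(m) = 16/m
(29949 - 28599) + b(177) = (29949 - 28599) + 16/177 = 1350 + 16*(1/177) = 1350 + 16/177 = 238966/177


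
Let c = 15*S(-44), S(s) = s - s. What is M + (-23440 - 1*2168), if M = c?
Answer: -25608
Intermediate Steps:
S(s) = 0
c = 0 (c = 15*0 = 0)
M = 0
M + (-23440 - 1*2168) = 0 + (-23440 - 1*2168) = 0 + (-23440 - 2168) = 0 - 25608 = -25608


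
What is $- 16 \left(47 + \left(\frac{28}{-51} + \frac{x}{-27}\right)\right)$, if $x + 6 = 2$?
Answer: $- \frac{342224}{459} \approx -745.59$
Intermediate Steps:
$x = -4$ ($x = -6 + 2 = -4$)
$- 16 \left(47 + \left(\frac{28}{-51} + \frac{x}{-27}\right)\right) = - 16 \left(47 + \left(\frac{28}{-51} - \frac{4}{-27}\right)\right) = - 16 \left(47 + \left(28 \left(- \frac{1}{51}\right) - - \frac{4}{27}\right)\right) = - 16 \left(47 + \left(- \frac{28}{51} + \frac{4}{27}\right)\right) = - 16 \left(47 - \frac{184}{459}\right) = \left(-16\right) \frac{21389}{459} = - \frac{342224}{459}$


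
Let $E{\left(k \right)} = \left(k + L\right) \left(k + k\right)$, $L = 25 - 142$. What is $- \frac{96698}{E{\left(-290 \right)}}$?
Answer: $- \frac{48349}{118030} \approx -0.40963$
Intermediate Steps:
$L = -117$
$E{\left(k \right)} = 2 k \left(-117 + k\right)$ ($E{\left(k \right)} = \left(k - 117\right) \left(k + k\right) = \left(-117 + k\right) 2 k = 2 k \left(-117 + k\right)$)
$- \frac{96698}{E{\left(-290 \right)}} = - \frac{96698}{2 \left(-290\right) \left(-117 - 290\right)} = - \frac{96698}{2 \left(-290\right) \left(-407\right)} = - \frac{96698}{236060} = \left(-96698\right) \frac{1}{236060} = - \frac{48349}{118030}$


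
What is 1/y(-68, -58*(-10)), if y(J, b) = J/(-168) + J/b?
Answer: 6090/1751 ≈ 3.4780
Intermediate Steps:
y(J, b) = -J/168 + J/b (y(J, b) = J*(-1/168) + J/b = -J/168 + J/b)
1/y(-68, -58*(-10)) = 1/(-1/168*(-68) - 68/((-58*(-10)))) = 1/(17/42 - 68/580) = 1/(17/42 - 68*1/580) = 1/(17/42 - 17/145) = 1/(1751/6090) = 6090/1751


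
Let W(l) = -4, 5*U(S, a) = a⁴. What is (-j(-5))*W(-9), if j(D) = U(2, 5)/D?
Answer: -100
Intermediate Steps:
U(S, a) = a⁴/5
j(D) = 125/D (j(D) = ((⅕)*5⁴)/D = ((⅕)*625)/D = 125/D)
(-j(-5))*W(-9) = -125/(-5)*(-4) = -125*(-1)/5*(-4) = -1*(-25)*(-4) = 25*(-4) = -100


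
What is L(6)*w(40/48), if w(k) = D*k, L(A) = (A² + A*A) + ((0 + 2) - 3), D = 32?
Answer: 5680/3 ≈ 1893.3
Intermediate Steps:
L(A) = -1 + 2*A² (L(A) = (A² + A²) + (2 - 3) = 2*A² - 1 = -1 + 2*A²)
w(k) = 32*k
L(6)*w(40/48) = (-1 + 2*6²)*(32*(40/48)) = (-1 + 2*36)*(32*(40*(1/48))) = (-1 + 72)*(32*(⅚)) = 71*(80/3) = 5680/3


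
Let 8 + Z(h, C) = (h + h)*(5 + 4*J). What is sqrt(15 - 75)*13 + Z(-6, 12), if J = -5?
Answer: 172 + 26*I*sqrt(15) ≈ 172.0 + 100.7*I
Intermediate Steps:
Z(h, C) = -8 - 30*h (Z(h, C) = -8 + (h + h)*(5 + 4*(-5)) = -8 + (2*h)*(5 - 20) = -8 + (2*h)*(-15) = -8 - 30*h)
sqrt(15 - 75)*13 + Z(-6, 12) = sqrt(15 - 75)*13 + (-8 - 30*(-6)) = sqrt(-60)*13 + (-8 + 180) = (2*I*sqrt(15))*13 + 172 = 26*I*sqrt(15) + 172 = 172 + 26*I*sqrt(15)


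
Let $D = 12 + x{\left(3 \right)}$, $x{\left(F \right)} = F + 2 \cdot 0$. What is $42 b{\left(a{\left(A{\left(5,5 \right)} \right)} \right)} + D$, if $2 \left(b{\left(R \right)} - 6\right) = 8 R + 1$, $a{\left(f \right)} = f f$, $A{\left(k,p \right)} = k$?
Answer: $4488$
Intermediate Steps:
$a{\left(f \right)} = f^{2}$
$x{\left(F \right)} = F$ ($x{\left(F \right)} = F + 0 = F$)
$b{\left(R \right)} = \frac{13}{2} + 4 R$ ($b{\left(R \right)} = 6 + \frac{8 R + 1}{2} = 6 + \frac{1 + 8 R}{2} = 6 + \left(\frac{1}{2} + 4 R\right) = \frac{13}{2} + 4 R$)
$D = 15$ ($D = 12 + 3 = 15$)
$42 b{\left(a{\left(A{\left(5,5 \right)} \right)} \right)} + D = 42 \left(\frac{13}{2} + 4 \cdot 5^{2}\right) + 15 = 42 \left(\frac{13}{2} + 4 \cdot 25\right) + 15 = 42 \left(\frac{13}{2} + 100\right) + 15 = 42 \cdot \frac{213}{2} + 15 = 4473 + 15 = 4488$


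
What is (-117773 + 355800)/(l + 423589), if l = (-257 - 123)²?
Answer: 238027/567989 ≈ 0.41907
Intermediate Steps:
l = 144400 (l = (-380)² = 144400)
(-117773 + 355800)/(l + 423589) = (-117773 + 355800)/(144400 + 423589) = 238027/567989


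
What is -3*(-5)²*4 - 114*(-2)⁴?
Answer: -2124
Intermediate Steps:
-3*(-5)²*4 - 114*(-2)⁴ = -3*25*4 - 114*16 = -75*4 - 1824 = -300 - 1824 = -2124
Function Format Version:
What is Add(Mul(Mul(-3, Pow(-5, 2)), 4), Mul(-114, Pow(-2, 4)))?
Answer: -2124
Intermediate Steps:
Add(Mul(Mul(-3, Pow(-5, 2)), 4), Mul(-114, Pow(-2, 4))) = Add(Mul(Mul(-3, 25), 4), Mul(-114, 16)) = Add(Mul(-75, 4), -1824) = Add(-300, -1824) = -2124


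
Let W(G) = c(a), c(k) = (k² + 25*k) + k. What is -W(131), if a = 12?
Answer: -456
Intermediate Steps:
c(k) = k² + 26*k
W(G) = 456 (W(G) = 12*(26 + 12) = 12*38 = 456)
-W(131) = -1*456 = -456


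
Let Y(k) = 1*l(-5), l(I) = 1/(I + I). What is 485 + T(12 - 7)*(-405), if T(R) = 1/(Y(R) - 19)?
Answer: 96685/191 ≈ 506.20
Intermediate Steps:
l(I) = 1/(2*I)
Y(k) = -⅒ (Y(k) = 1*((½)/(-5)) = 1*((½)*(-⅕)) = 1*(-⅒) = -⅒)
T(R) = -10/191 (T(R) = 1/(-⅒ - 19) = 1/(-191/10) = -10/191)
485 + T(12 - 7)*(-405) = 485 - 10/191*(-405) = 485 + 4050/191 = 96685/191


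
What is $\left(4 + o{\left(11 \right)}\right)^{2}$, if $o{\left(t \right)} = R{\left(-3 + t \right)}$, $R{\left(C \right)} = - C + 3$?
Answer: $1$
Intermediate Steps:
$R{\left(C \right)} = 3 - C$
$o{\left(t \right)} = 6 - t$ ($o{\left(t \right)} = 3 - \left(-3 + t\right) = 6 - t$)
$\left(4 + o{\left(11 \right)}\right)^{2} = \left(4 + \left(6 - 11\right)\right)^{2} = \left(4 - 5\right)^{2} = \left(-1\right)^{2} = 1$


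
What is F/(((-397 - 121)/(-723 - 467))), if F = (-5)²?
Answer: 2125/37 ≈ 57.432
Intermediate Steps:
F = 25
F/(((-397 - 121)/(-723 - 467))) = 25/(((-397 - 121)/(-723 - 467))) = 25/((-518/(-1190))) = 25/((-518*(-1/1190))) = 25/(37/85) = 25*(85/37) = 2125/37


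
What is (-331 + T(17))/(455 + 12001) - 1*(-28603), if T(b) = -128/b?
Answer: 6056736701/211752 ≈ 28603.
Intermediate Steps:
(-331 + T(17))/(455 + 12001) - 1*(-28603) = (-331 - 128/17)/(455 + 12001) - 1*(-28603) = (-331 - 128*1/17)/12456 + 28603 = (-331 - 128/17)*(1/12456) + 28603 = -5755/17*1/12456 + 28603 = -5755/211752 + 28603 = 6056736701/211752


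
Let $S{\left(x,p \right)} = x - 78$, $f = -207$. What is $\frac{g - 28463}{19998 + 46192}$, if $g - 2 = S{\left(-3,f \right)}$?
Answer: $- \frac{14271}{33095} \approx -0.43121$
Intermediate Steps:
$S{\left(x,p \right)} = -78 + x$ ($S{\left(x,p \right)} = x - 78 = -78 + x$)
$g = -79$ ($g = 2 - 81 = -79$)
$\frac{g - 28463}{19998 + 46192} = \frac{-79 - 28463}{19998 + 46192} = - \frac{28542}{66190} = \left(-28542\right) \frac{1}{66190} = - \frac{14271}{33095}$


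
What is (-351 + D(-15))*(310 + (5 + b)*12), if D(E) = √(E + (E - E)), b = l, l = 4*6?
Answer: -230958 + 658*I*√15 ≈ -2.3096e+5 + 2548.4*I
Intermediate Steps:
l = 24
b = 24
D(E) = √E (D(E) = √(E + 0) = √E)
(-351 + D(-15))*(310 + (5 + b)*12) = (-351 + √(-15))*(310 + (5 + 24)*12) = (-351 + I*√15)*(310 + 29*12) = (-351 + I*√15)*(310 + 348) = (-351 + I*√15)*658 = -230958 + 658*I*√15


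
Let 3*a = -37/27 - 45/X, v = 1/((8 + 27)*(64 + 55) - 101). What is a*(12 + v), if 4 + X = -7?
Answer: 4925669/452628 ≈ 10.882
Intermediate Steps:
X = -11 (X = -4 - 7 = -11)
v = 1/4064 (v = 1/(35*119 - 101) = 1/(4165 - 101) = 1/4064 ≈ 0.00024606)
a = 808/891 (a = (-37/27 - 45/(-11))/3 = (-37*1/27 - 45*(-1/11))/3 = (-37/27 + 45/11)/3 = (⅓)*(808/297) = 808/891 ≈ 0.90685)
a*(12 + v) = 808*(12 + 1/4064)/891 = (808/891)*(48769/4064) = 4925669/452628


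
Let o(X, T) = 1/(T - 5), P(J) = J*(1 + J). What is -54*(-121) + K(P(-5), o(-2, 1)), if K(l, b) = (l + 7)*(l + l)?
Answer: 7614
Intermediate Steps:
o(X, T) = 1/(-5 + T)
K(l, b) = 2*l*(7 + l) (K(l, b) = (7 + l)*(2*l) = 2*l*(7 + l))
-54*(-121) + K(P(-5), o(-2, 1)) = -54*(-121) + 2*(-5*(1 - 5))*(7 - 5*(1 - 5)) = 6534 + 2*(-5*(-4))*(7 - 5*(-4)) = 6534 + 2*20*(7 + 20) = 6534 + 2*20*27 = 6534 + 1080 = 7614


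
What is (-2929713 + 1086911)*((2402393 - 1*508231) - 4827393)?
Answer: 5405363953262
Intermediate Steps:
(-2929713 + 1086911)*((2402393 - 1*508231) - 4827393) = -1842802*((2402393 - 508231) - 4827393) = -1842802*(1894162 - 4827393) = -1842802*(-2933231) = 5405363953262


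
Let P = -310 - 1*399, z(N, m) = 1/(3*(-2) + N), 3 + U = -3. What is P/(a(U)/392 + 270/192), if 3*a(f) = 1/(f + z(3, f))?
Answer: -21122528/41891 ≈ -504.23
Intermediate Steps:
U = -6 (U = -3 - 3 = -6)
z(N, m) = 1/(-6 + N)
a(f) = 1/(3*(-⅓ + f)) (a(f) = 1/(3*(f + 1/(-6 + 3))) = 1/(3*(f + 1/(-3))) = 1/(3*(f - ⅓)) = 1/(3*(-⅓ + f)))
P = -709 (P = -310 - 399 = -709)
P/(a(U)/392 + 270/192) = -709/(1/((-1 + 3*(-6))*392) + 270/192) = -709/((1/392)/(-1 - 18) + 270*(1/192)) = -709/((1/392)/(-19) + 45/32) = -709/(-1/19*1/392 + 45/32) = -709/(-1/7448 + 45/32) = -709/41891/29792 = -709*29792/41891 = -21122528/41891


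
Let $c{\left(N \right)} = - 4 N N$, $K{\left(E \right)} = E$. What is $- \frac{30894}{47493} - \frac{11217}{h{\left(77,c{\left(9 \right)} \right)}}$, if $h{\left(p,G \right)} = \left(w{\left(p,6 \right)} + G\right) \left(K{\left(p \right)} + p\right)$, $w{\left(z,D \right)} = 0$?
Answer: $- \frac{12453803}{29255688} \approx -0.42569$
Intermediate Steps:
$c{\left(N \right)} = - 4 N^{2}$
$h{\left(p,G \right)} = 2 G p$ ($h{\left(p,G \right)} = \left(0 + G\right) \left(p + p\right) = G 2 p = 2 G p$)
$- \frac{30894}{47493} - \frac{11217}{h{\left(77,c{\left(9 \right)} \right)}} = - \frac{30894}{47493} - \frac{11217}{2 \left(- 4 \cdot 9^{2}\right) 77} = \left(-30894\right) \frac{1}{47493} - \frac{11217}{2 \left(\left(-4\right) 81\right) 77} = - \frac{10298}{15831} - \frac{11217}{2 \left(-324\right) 77} = - \frac{10298}{15831} - \frac{11217}{-49896} = - \frac{10298}{15831} - - \frac{3739}{16632} = - \frac{10298}{15831} + \frac{3739}{16632} = - \frac{12453803}{29255688}$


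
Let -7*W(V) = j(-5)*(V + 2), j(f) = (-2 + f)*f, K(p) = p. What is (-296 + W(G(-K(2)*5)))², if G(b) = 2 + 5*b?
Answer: 4356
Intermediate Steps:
j(f) = f*(-2 + f)
W(V) = -10 - 5*V (W(V) = -(-5*(-2 - 5))*(V + 2)/7 = -(-5*(-7))*(2 + V)/7 = -5*(2 + V) = -(70 + 35*V)/7 = -10 - 5*V)
(-296 + W(G(-K(2)*5)))² = (-296 + (-10 - 5*(2 + 5*(-1*2*5))))² = (-296 + (-10 - 5*(2 + 5*(-2*5))))² = (-296 + (-10 - 5*(2 + 5*(-10))))² = (-296 + (-10 - 5*(2 - 50)))² = (-296 + (-10 - 5*(-48)))² = (-296 + (-10 + 240))² = (-296 + 230)² = (-66)² = 4356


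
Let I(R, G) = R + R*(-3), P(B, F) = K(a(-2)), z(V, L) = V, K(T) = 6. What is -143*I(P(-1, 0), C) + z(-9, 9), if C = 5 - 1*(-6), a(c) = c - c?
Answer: 1707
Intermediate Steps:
a(c) = 0
P(B, F) = 6
C = 11 (C = 5 + 6 = 11)
I(R, G) = -2*R (I(R, G) = R - 3*R = -2*R)
-143*I(P(-1, 0), C) + z(-9, 9) = -(-286)*6 - 9 = -143*(-12) - 9 = 1716 - 9 = 1707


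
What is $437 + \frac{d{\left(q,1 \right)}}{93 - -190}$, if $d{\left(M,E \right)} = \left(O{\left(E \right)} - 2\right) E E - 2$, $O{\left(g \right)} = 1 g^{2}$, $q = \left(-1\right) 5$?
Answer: $\frac{123668}{283} \approx 436.99$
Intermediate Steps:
$q = -5$
$O{\left(g \right)} = g^{2}$
$d{\left(M,E \right)} = -2 + E^{2} \left(-2 + E^{2}\right)$ ($d{\left(M,E \right)} = \left(E^{2} - 2\right) E E - 2 = \left(-2 + E^{2}\right) E E - 2 = E \left(-2 + E^{2}\right) E - 2 = E^{2} \left(-2 + E^{2}\right) - 2 = -2 + E^{2} \left(-2 + E^{2}\right)$)
$437 + \frac{d{\left(q,1 \right)}}{93 - -190} = 437 + \frac{-2 + 1^{4} - 2 \cdot 1^{2}}{93 - -190} = 437 + \frac{-2 + 1 - 2}{93 + 190} = 437 + \frac{-2 + 1 - 2}{283} = 437 - \frac{3}{283} = \frac{123668}{283}$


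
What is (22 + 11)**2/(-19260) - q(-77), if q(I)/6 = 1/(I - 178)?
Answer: -1201/36380 ≈ -0.033013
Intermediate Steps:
q(I) = 6/(-178 + I) (q(I) = 6/(I - 178) = 6/(-178 + I))
(22 + 11)**2/(-19260) - q(-77) = (22 + 11)**2/(-19260) - 6/(-178 - 77) = 33**2*(-1/19260) - 6/(-255) = 1089*(-1/19260) - 6*(-1)/255 = -121/2140 - 1*(-2/85) = -121/2140 + 2/85 = -1201/36380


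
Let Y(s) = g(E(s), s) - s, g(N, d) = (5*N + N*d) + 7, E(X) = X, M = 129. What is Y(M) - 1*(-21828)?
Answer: 38992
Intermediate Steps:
g(N, d) = 7 + 5*N + N*d
Y(s) = 7 + s² + 4*s (Y(s) = (7 + 5*s + s*s) - s = (7 + 5*s + s²) - s = (7 + s² + 5*s) - s = 7 + s² + 4*s)
Y(M) - 1*(-21828) = (7 + 129² + 4*129) - 1*(-21828) = (7 + 16641 + 516) + 21828 = 17164 + 21828 = 38992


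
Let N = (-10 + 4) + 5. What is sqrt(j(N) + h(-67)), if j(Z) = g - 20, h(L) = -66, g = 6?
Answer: 4*I*sqrt(5) ≈ 8.9443*I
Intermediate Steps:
N = -1 (N = -6 + 5 = -1)
j(Z) = -14 (j(Z) = 6 - 20 = -14)
sqrt(j(N) + h(-67)) = sqrt(-14 - 66) = sqrt(-80) = 4*I*sqrt(5)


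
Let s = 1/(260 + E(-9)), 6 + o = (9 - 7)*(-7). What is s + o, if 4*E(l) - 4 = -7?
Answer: -20736/1037 ≈ -19.996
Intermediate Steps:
E(l) = -¾ (E(l) = 1 + (¼)*(-7) = 1 - 7/4 = -¾)
o = -20 (o = -6 + (9 - 7)*(-7) = -6 + 2*(-7) = -6 - 14 = -20)
s = 4/1037 (s = 1/(260 - ¾) = 1/(1037/4) = 4/1037 ≈ 0.0038573)
s + o = 4/1037 - 20 = -20736/1037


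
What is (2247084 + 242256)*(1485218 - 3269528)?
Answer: -4441754255400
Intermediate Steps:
(2247084 + 242256)*(1485218 - 3269528) = 2489340*(-1784310) = -4441754255400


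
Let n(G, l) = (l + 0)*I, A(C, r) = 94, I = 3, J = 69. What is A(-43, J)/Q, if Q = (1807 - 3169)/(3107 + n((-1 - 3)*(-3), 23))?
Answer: -149272/681 ≈ -219.20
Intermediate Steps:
n(G, l) = 3*l (n(G, l) = (l + 0)*3 = l*3 = 3*l)
Q = -681/1588 (Q = (1807 - 3169)/(3107 + 3*23) = -1362/(3107 + 69) = -1362/3176 = -1362*1/3176 = -681/1588 ≈ -0.42884)
A(-43, J)/Q = 94/(-681/1588) = 94*(-1588/681) = -149272/681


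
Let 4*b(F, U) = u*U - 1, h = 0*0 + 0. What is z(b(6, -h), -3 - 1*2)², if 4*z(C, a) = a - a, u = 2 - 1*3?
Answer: 0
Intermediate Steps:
u = -1 (u = 2 - 3 = -1)
h = 0 (h = 0 + 0 = 0)
b(F, U) = -¼ - U/4 (b(F, U) = (-U - 1)/4 = (-1 - U)/4 = -¼ - U/4)
z(C, a) = 0 (z(C, a) = (a - a)/4 = (¼)*0 = 0)
z(b(6, -h), -3 - 1*2)² = 0² = 0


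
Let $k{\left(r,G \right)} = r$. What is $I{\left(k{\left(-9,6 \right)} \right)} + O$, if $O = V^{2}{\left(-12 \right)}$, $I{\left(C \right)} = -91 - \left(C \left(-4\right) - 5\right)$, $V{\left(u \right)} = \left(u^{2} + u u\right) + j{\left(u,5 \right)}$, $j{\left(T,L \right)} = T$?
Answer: $76054$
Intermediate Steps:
$V{\left(u \right)} = u + 2 u^{2}$ ($V{\left(u \right)} = \left(u^{2} + u u\right) + u = \left(u^{2} + u^{2}\right) + u = 2 u^{2} + u = u + 2 u^{2}$)
$I{\left(C \right)} = -86 + 4 C$ ($I{\left(C \right)} = -91 - \left(- 4 C - 5\right) = -91 - \left(-5 - 4 C\right) = -91 + \left(5 + 4 C\right) = -86 + 4 C$)
$O = 76176$ ($O = \left(- 12 \left(1 + 2 \left(-12\right)\right)\right)^{2} = \left(- 12 \left(1 - 24\right)\right)^{2} = \left(\left(-12\right) \left(-23\right)\right)^{2} = 276^{2} = 76176$)
$I{\left(k{\left(-9,6 \right)} \right)} + O = \left(-86 + 4 \left(-9\right)\right) + 76176 = \left(-86 - 36\right) + 76176 = -122 + 76176 = 76054$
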